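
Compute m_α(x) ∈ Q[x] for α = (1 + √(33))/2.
m_α(x) = x^2 - x - 8

From 2α - 1 = √(33), squaring gives (2α - 1)^2 = 33, i.e. 4α^2 - 4α + 1 = 33, so α^2 - α + (1 - 33)/4 = 0. Since 33 ≡ 1 (mod 4), (1 - 33)/4 = -8 ∈ Z. The polynomial x^2 - x - 8 has discriminant 1 - 4·(-8) = 33, which is not a perfect square in Q (d = 33 is squarefree and ≠ 1), so x^2 - x - 8 is irreducible over Q. It is the minimal polynomial of α.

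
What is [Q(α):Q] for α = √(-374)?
[Q(α):Q] = 2

[Q(α):Q] equals the degree of the minimal polynomial of α. Here α^2 = -374 and x^2 + 374 is irreducible (d = -374 is squarefree, ≠ 1, hence not a square), so deg(m_α) = 2. Thus [Q(α):Q] = 2.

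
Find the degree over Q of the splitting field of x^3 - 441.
[K : Q] = 6

The roots of x^3 - 441 are ∛441, ω∛441, ω^2∛441 where ω = e^(2πi/3) is a primitive cube root of unity, so K = Q(∛441, ω). Now [Q(∛441):Q] = 3 (since 441 is not a perfect cube, x^3 - 441 is irreducible) and [Q(ω):Q] = 2. Both 2 and 3 divide [K:Q], and [K:Q] ≤ 3·2 = 6, so [K:Q] = 6. (Equivalently: Q(∛441) ⊂ R but ω ∉ R, so [K : Q(∛441)] = 2.)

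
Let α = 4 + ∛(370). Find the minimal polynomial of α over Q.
m_α(x) = x^3 - 12x^2 + 48x - 434

Set β = α - 4 = ∛(370), so β^3 = 370. Then (α - 4)^3 - 370 = 0, i.e. α is a root of g(x) = (x - 4)^3 - 370 = x^3 - 12x^2 + 48x - 434. Since g(x) = h(x - 4) where h(x) = x^3 - 370, and h is irreducible over Q (because 370 is not a perfect cube, so h has no rational root, and a monic cubic with no rational root is irreducible), g is also irreducible (irreducibility is preserved under the substitution x → x - 4). Hence m_α(x) = x^3 - 12x^2 + 48x - 434.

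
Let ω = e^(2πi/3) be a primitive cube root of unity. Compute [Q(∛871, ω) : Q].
[Q(∛871, ω) : Q] = 6

[Q(∛871):Q] = 3 (min poly x^3 - 871, irreducible since 871 is not a perfect cube). [Q(ω):Q] = 2 (min poly x^2 + x + 1). Since Q(∛871) ⊂ R and ω ∉ R, we have ω ∉ Q(∛871), so x^2 + x + 1 remains irreducible over Q(∛871) and [Q(∛871, ω) : Q(∛871)] = 2. By the tower law, [Q(∛871, ω) : Q] = 3 · 2 = 6. (In fact Q(∛871, ω) is the splitting field of x^3 - 871 over Q.)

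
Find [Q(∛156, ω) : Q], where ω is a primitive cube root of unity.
[Q(∛156, ω) : Q] = 6

[Q(∛156):Q] = 3 (min poly x^3 - 156, irreducible since 156 is not a perfect cube). [Q(ω):Q] = 2 (min poly x^2 + x + 1). Since Q(∛156) ⊂ R and ω ∉ R, we have ω ∉ Q(∛156), so x^2 + x + 1 remains irreducible over Q(∛156) and [Q(∛156, ω) : Q(∛156)] = 2. By the tower law, [Q(∛156, ω) : Q] = 3 · 2 = 6. (In fact Q(∛156, ω) is the splitting field of x^3 - 156 over Q.)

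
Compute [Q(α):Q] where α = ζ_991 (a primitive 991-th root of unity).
[Q(α):Q] = 990

The minimal polynomial of ζ_991 over Q is the 991-th cyclotomic polynomial Φ_991(x), which is irreducible over Q and has degree φ(991) = 990. Hence [Q(α):Q] = φ(991) = 990.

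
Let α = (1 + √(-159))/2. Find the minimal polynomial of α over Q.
m_α(x) = x^2 - x + 40

From 2α - 1 = √(-159), squaring gives (2α - 1)^2 = -159, i.e. 4α^2 - 4α + 1 = -159, so α^2 - α + (1 + 159)/4 = 0. Since -159 ≡ 1 (mod 4), (1 + 159)/4 = 40 ∈ Z. The polynomial x^2 - x + 40 has discriminant 1 - 4·(40) = -159, which is not a perfect square in Q (d = -159 is squarefree and ≠ 1), so x^2 - x + 40 is irreducible over Q. It is the minimal polynomial of α.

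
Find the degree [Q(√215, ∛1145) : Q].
[Q(√215, ∛1145) : Q] = 6

Let L = Q(√215, ∛1145). Since Q(√215) ⊂ L and [Q(√215):Q] = 2, the tower law gives 2 | [L:Q]. Likewise Q(∛1145) ⊂ L with [Q(∛1145):Q] = 3 (because 1145 is not a perfect cube), so 3 | [L:Q]. As gcd(2,3) = 1, [L:Q] is divisible by 6. Conversely L is generated over Q by √215 and ∛1145, so [L:Q] ≤ 2·3 = 6. Therefore [Q(√215, ∛1145) : Q] = 6.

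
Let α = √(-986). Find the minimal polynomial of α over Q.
m_α(x) = x^2 + 986

α satisfies α^2 + 986 = 0, so x^2 + 986 annihilates α. Since d = -986 is squarefree and ≠ 1, it is not a perfect square in Q, so x^2 + 986 has no rational root and is therefore irreducible over Q (a degree-2 polynomial over a field is irreducible iff it has no root). Hence m_α(x) = x^2 + 986.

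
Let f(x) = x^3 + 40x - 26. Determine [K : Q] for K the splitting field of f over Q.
[K : Q] = 6

By the rational root test, any rational root of the monic integer polynomial f(x) = x^3 + 40x - 26 must be an integer dividing the constant term -26, i.e. one of ±{1, 2, 13, 26}. Evaluating: f(1) = 15, f(-1) = -67, f(2) = 62, f(-2) = -114, f(13) = 2691, f(-13) = -2743, f(26) = 18590, f(-26) = -18642; none is 0, so f has no rational root and is therefore irreducible over Q (a cubic with no linear factor over a field is irreducible). For an irreducible cubic, the Galois group is A_3 or S_3 according as the discriminant disc(f) = -4a^3 - 27b^2 = -4·(40)^3 - 27·(-26)^2 = -274252 is or is not a square in Q. Here disc(f) = -274252 is not a perfect square in Q, so the Galois group of f over Q is not contained in A_3 and must be all of S_3. The splitting field has degree |S_3| = 6 over Q, so [K : Q] = 6.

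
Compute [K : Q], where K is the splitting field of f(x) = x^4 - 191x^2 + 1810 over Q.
[K : Q] = 4

Solving the quadratic in x^2: x^2 = (191 ± √(191^2 - 4·1810))/2 = (191 ± √29241)/2 = (191 ± 171)/2, giving x^2 = 181 or x^2 = 10. So f(x) = (x^2 - 181)(x^2 - 10) and the roots of f are ±√181, ±√10. Hence the splitting field is K = Q(√181, √10). Since 181 and 10 are distinct squarefree integers > 1, their product 1810 is not a perfect square, so √10 ∉ Q(√181). By the tower law [K:Q] = [Q(√181,√10):Q(√181)] · [Q(√181):Q] = 2 · 2 = 4.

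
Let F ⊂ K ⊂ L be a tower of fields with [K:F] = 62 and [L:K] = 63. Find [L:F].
[L:F] = 3906

The tower law says that for any tower of field extensions F ⊂ K ⊂ L with finite degrees, [L:F] = [L:K] · [K:F]. Here this gives [L:F] = 63 · 62 = 3906.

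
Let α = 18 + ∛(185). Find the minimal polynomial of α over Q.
m_α(x) = x^3 - 54x^2 + 972x - 6017

Set β = α - 18 = ∛(185), so β^3 = 185. Then (α - 18)^3 - 185 = 0, i.e. α is a root of g(x) = (x - 18)^3 - 185 = x^3 - 54x^2 + 972x - 6017. Since g(x) = h(x - 18) where h(x) = x^3 - 185, and h is irreducible over Q (because 185 is not a perfect cube, so h has no rational root, and a monic cubic with no rational root is irreducible), g is also irreducible (irreducibility is preserved under the substitution x → x - 18). Hence m_α(x) = x^3 - 54x^2 + 972x - 6017.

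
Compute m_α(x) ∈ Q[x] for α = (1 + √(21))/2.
m_α(x) = x^2 - x - 5

From 2α - 1 = √(21), squaring gives (2α - 1)^2 = 21, i.e. 4α^2 - 4α + 1 = 21, so α^2 - α + (1 - 21)/4 = 0. Since 21 ≡ 1 (mod 4), (1 - 21)/4 = -5 ∈ Z. The polynomial x^2 - x - 5 has discriminant 1 - 4·(-5) = 21, which is not a perfect square in Q (d = 21 is squarefree and ≠ 1), so x^2 - x - 5 is irreducible over Q. It is the minimal polynomial of α.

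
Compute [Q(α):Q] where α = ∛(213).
[Q(α):Q] = 3

The minimal polynomial of α is x^3 - 213, irreducible over Q since 213 is not a perfect cube (so x^3 - 213 has no rational root). Hence [Q(α):Q] = deg(m_α) = 3.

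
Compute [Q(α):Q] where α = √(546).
[Q(α):Q] = 2

[Q(α):Q] equals the degree of the minimal polynomial of α. Here α^2 = 546 and x^2 - 546 is irreducible (d = 546 is squarefree, ≠ 1, hence not a square), so deg(m_α) = 2. Thus [Q(α):Q] = 2.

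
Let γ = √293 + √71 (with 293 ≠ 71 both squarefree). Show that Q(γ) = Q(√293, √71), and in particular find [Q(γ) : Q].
[Q(γ) : Q] = 4 (equivalently, Q(γ) = Q(√293, √71))

Obviously Q(γ) ⊆ Q(√293, √71), and [Q(√293, √71):Q] = 4 (since 293, 71 are distinct squarefree integers > 1 with 20803 not a perfect square). To show equality we compute the minimal polynomial of γ. From γ = √293 + √71: γ^2 = 293 + 2√(20803) + 71 = 364 + 2√(20803), so γ^2 - 364 = 2√(20803); squaring, (γ^2 - 364)^2 = 4·20803, i.e. γ^4 - 728γ^2 + 132496 - 83212 = 0, i.e. γ^4 - 728γ^2 + 49284 = 0. So γ is a root of x^4 - 728x^2 + 49284. This polynomial is irreducible over Q: it has no rational root (each ±√293 ± √71 is irrational), and any factorization into two quadratics over Q would force √(20803) ∈ Q (pairing opposite roots) or √293, √71 ∈ Q (other pairings), all impossible. Hence [Q(γ):Q] = 4 = [Q(√293, √71):Q], so Q(γ) = Q(√293, √71).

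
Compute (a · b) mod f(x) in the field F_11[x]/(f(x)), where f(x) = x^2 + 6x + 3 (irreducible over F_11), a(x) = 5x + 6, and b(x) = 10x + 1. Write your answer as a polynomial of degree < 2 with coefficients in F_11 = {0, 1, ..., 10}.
a · b ≡ 7x + 10 (mod f(x))

Multiply in F_11[x]: a(x)·b(x) = (5x + 6)·(10x + 1) = 6x^2 + 10x + 6. This has degree ≥ 2, so divide by f(x) over F_11: 6x^2 + 10x + 6 = (6)·(x^2 + 6x + 3) + (7x + 10). Hence a·b ≡ 7x + 10 (mod f). (F_11[x]/(f) is a field with 11^2 = 121 elements since f is irreducible of degree 2.)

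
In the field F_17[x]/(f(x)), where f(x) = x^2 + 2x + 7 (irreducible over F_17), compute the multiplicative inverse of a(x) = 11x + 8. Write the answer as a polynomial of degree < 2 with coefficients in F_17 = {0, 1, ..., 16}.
a(x)^(-1) ≡ 10x + 5 (mod f(x))

Since f is irreducible over F_17, F_17[x]/(f) is a field and a(x) ≠ 0 has an inverse. Apply the extended Euclidean algorithm to f(x) and a(x) in F_17[x]: f(x) = (14x + 7)·a(x) + (2). The last nonzero remainder is the constant 2 = gcd(f, a) in F_17. Back-substituting through the division chain expresses 2 = s(x)·a(x) + t(x)·f(x) with s(x) ≡ 3x + 10 (mod f), so (3x + 10)·a(x) ≡ 2 (mod f). Multiplying by 2^(-1) ≡ 9 in F_17 gives a(x)^(-1) ≡ 9·(3x + 10) ≡ 10x + 5 (mod f). Check: (11x + 8)·(10x + 5) = 8x^2 + 16x + 6 ≡ 1 (mod x^2 + 2x + 7).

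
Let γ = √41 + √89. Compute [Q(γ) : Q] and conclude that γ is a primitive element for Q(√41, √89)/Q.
[Q(γ) : Q] = 4 (equivalently, Q(γ) = Q(√41, √89))

Obviously Q(γ) ⊆ Q(√41, √89), and [Q(√41, √89):Q] = 4 (since 41, 89 are distinct squarefree integers > 1 with 3649 not a perfect square). To show equality we compute the minimal polynomial of γ. From γ = √41 + √89: γ^2 = 41 + 2√(3649) + 89 = 130 + 2√(3649), so γ^2 - 130 = 2√(3649); squaring, (γ^2 - 130)^2 = 4·3649, i.e. γ^4 - 260γ^2 + 16900 - 14596 = 0, i.e. γ^4 - 260γ^2 + 2304 = 0. So γ is a root of x^4 - 260x^2 + 2304. This polynomial is irreducible over Q: it has no rational root (each ±√41 ± √89 is irrational), and any factorization into two quadratics over Q would force √(3649) ∈ Q (pairing opposite roots) or √41, √89 ∈ Q (other pairings), all impossible. Hence [Q(γ):Q] = 4 = [Q(√41, √89):Q], so Q(γ) = Q(√41, √89).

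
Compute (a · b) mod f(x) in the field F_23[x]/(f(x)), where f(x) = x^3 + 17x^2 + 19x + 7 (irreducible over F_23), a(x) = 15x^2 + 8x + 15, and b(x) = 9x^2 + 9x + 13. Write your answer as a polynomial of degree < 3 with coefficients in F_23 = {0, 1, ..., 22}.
a · b ≡ 6x^2 + 4x + 22 (mod f(x))

Multiply in F_23[x]: a(x)·b(x) = (15x^2 + 8x + 15)·(9x^2 + 9x + 13) = 20x^4 + 11x^2 + 9x + 11. This has degree ≥ 3, so divide by f(x) over F_23: 20x^4 + 11x^2 + 9x + 11 = (20x + 5)·(x^3 + 17x^2 + 19x + 7) + (6x^2 + 4x + 22). Hence a·b ≡ 6x^2 + 4x + 22 (mod f). (F_23[x]/(f) is a field with 23^3 = 12167 elements since f is irreducible of degree 3.)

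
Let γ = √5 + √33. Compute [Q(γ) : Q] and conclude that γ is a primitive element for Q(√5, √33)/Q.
[Q(γ) : Q] = 4 (equivalently, Q(γ) = Q(√5, √33))

Obviously Q(γ) ⊆ Q(√5, √33), and [Q(√5, √33):Q] = 4 (since 5, 33 are distinct squarefree integers > 1 with 165 not a perfect square). To show equality we compute the minimal polynomial of γ. From γ = √5 + √33: γ^2 = 5 + 2√(165) + 33 = 38 + 2√(165), so γ^2 - 38 = 2√(165); squaring, (γ^2 - 38)^2 = 4·165, i.e. γ^4 - 76γ^2 + 1444 - 660 = 0, i.e. γ^4 - 76γ^2 + 784 = 0. So γ is a root of x^4 - 76x^2 + 784. This polynomial is irreducible over Q: it has no rational root (each ±√5 ± √33 is irrational), and any factorization into two quadratics over Q would force √(165) ∈ Q (pairing opposite roots) or √5, √33 ∈ Q (other pairings), all impossible. Hence [Q(γ):Q] = 4 = [Q(√5, √33):Q], so Q(γ) = Q(√5, √33).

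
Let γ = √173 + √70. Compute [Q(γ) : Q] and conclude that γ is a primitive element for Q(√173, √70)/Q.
[Q(γ) : Q] = 4 (equivalently, Q(γ) = Q(√173, √70))

Obviously Q(γ) ⊆ Q(√173, √70), and [Q(√173, √70):Q] = 4 (since 173, 70 are distinct squarefree integers > 1 with 12110 not a perfect square). To show equality we compute the minimal polynomial of γ. From γ = √173 + √70: γ^2 = 173 + 2√(12110) + 70 = 243 + 2√(12110), so γ^2 - 243 = 2√(12110); squaring, (γ^2 - 243)^2 = 4·12110, i.e. γ^4 - 486γ^2 + 59049 - 48440 = 0, i.e. γ^4 - 486γ^2 + 10609 = 0. So γ is a root of x^4 - 486x^2 + 10609. This polynomial is irreducible over Q: it has no rational root (each ±√173 ± √70 is irrational), and any factorization into two quadratics over Q would force √(12110) ∈ Q (pairing opposite roots) or √173, √70 ∈ Q (other pairings), all impossible. Hence [Q(γ):Q] = 4 = [Q(√173, √70):Q], so Q(γ) = Q(√173, √70).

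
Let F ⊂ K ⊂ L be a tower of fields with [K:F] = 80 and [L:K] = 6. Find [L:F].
[L:F] = 480

The tower law says that for any tower of field extensions F ⊂ K ⊂ L with finite degrees, [L:F] = [L:K] · [K:F]. Here this gives [L:F] = 6 · 80 = 480.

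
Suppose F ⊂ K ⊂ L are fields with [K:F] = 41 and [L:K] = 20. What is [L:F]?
[L:F] = 820

The tower law says that for any tower of field extensions F ⊂ K ⊂ L with finite degrees, [L:F] = [L:K] · [K:F]. Here this gives [L:F] = 20 · 41 = 820.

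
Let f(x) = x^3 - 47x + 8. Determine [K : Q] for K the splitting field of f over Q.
[K : Q] = 6

By the rational root test, any rational root of the monic integer polynomial f(x) = x^3 - 47x + 8 must be an integer dividing the constant term 8, i.e. one of ±{1, 2, 4, 8}. Evaluating: f(1) = -38, f(-1) = 54, f(2) = -78, f(-2) = 94, f(4) = -116, f(-4) = 132, f(8) = 144, f(-8) = -128; none is 0, so f has no rational root and is therefore irreducible over Q (a cubic with no linear factor over a field is irreducible). For an irreducible cubic, the Galois group is A_3 or S_3 according as the discriminant disc(f) = -4a^3 - 27b^2 = -4·(-47)^3 - 27·(8)^2 = 413564 is or is not a square in Q. Here disc(f) = 413564 is not a perfect square in Q, so the Galois group of f over Q is not contained in A_3 and must be all of S_3. The splitting field has degree |S_3| = 6 over Q, so [K : Q] = 6.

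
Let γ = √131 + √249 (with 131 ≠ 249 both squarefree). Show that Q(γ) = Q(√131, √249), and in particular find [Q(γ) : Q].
[Q(γ) : Q] = 4 (equivalently, Q(γ) = Q(√131, √249))

Obviously Q(γ) ⊆ Q(√131, √249), and [Q(√131, √249):Q] = 4 (since 131, 249 are distinct squarefree integers > 1 with 32619 not a perfect square). To show equality we compute the minimal polynomial of γ. From γ = √131 + √249: γ^2 = 131 + 2√(32619) + 249 = 380 + 2√(32619), so γ^2 - 380 = 2√(32619); squaring, (γ^2 - 380)^2 = 4·32619, i.e. γ^4 - 760γ^2 + 144400 - 130476 = 0, i.e. γ^4 - 760γ^2 + 13924 = 0. So γ is a root of x^4 - 760x^2 + 13924. This polynomial is irreducible over Q: it has no rational root (each ±√131 ± √249 is irrational), and any factorization into two quadratics over Q would force √(32619) ∈ Q (pairing opposite roots) or √131, √249 ∈ Q (other pairings), all impossible. Hence [Q(γ):Q] = 4 = [Q(√131, √249):Q], so Q(γ) = Q(√131, √249).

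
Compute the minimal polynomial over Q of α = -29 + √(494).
m_α(x) = x^2 + 58x + 347

From α + 29 = √(494), squaring gives (α + 29)^2 = 494, i.e. α^2 + 58α + 841 = 494, so α^2 + 58α + 347 = 0. The discriminant of x^2 + 58x + 347 is (58)^2 - 4·(347) = 3364 - 1388 = 1976, and 4·(494) is not a perfect square in Q since 494 is squarefree and ≠ 1. Hence x^2 + 58x + 347 is irreducible over Q and is the minimal polynomial of α.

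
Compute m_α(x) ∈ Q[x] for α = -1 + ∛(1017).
m_α(x) = x^3 + 3x^2 + 3x - 1016

Set β = α + 1 = ∛(1017), so β^3 = 1017. Then (α + 1)^3 - 1017 = 0, i.e. α is a root of g(x) = (x + 1)^3 - 1017 = x^3 + 3x^2 + 3x - 1016. Since g(x) = h(x + 1) where h(x) = x^3 - 1017, and h is irreducible over Q (because 1017 is not a perfect cube, so h has no rational root, and a monic cubic with no rational root is irreducible), g is also irreducible (irreducibility is preserved under the substitution x → x + 1). Hence m_α(x) = x^3 + 3x^2 + 3x - 1016.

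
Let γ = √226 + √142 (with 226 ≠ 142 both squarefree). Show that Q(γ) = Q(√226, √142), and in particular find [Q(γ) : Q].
[Q(γ) : Q] = 4 (equivalently, Q(γ) = Q(√226, √142))

Obviously Q(γ) ⊆ Q(√226, √142), and [Q(√226, √142):Q] = 4 (since 226, 142 are distinct squarefree integers > 1 with 32092 not a perfect square). To show equality we compute the minimal polynomial of γ. From γ = √226 + √142: γ^2 = 226 + 2√(32092) + 142 = 368 + 2√(32092), so γ^2 - 368 = 2√(32092); squaring, (γ^2 - 368)^2 = 4·32092, i.e. γ^4 - 736γ^2 + 135424 - 128368 = 0, i.e. γ^4 - 736γ^2 + 7056 = 0. So γ is a root of x^4 - 736x^2 + 7056. This polynomial is irreducible over Q: it has no rational root (each ±√226 ± √142 is irrational), and any factorization into two quadratics over Q would force √(32092) ∈ Q (pairing opposite roots) or √226, √142 ∈ Q (other pairings), all impossible. Hence [Q(γ):Q] = 4 = [Q(√226, √142):Q], so Q(γ) = Q(√226, √142).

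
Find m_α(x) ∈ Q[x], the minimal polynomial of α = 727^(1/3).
m_α(x) = x^3 - 727

α satisfies α^3 = 727, so x^3 - 727 annihilates α. By the rational root test, a rational root p/q (in lowest terms) of x^3 - 727 would satisfy p^3 = 727 q^3, forcing q = 1 and p^3 = 727; but 727 is not a perfect cube, contradiction. A monic cubic over Q with no rational root is irreducible (any nontrivial factorization would include a linear factor). Hence x^3 - 727 is the minimal polynomial of α, and in particular [Q(α):Q] = 3.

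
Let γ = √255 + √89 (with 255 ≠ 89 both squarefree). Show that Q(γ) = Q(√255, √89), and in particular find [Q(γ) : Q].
[Q(γ) : Q] = 4 (equivalently, Q(γ) = Q(√255, √89))

Obviously Q(γ) ⊆ Q(√255, √89), and [Q(√255, √89):Q] = 4 (since 255, 89 are distinct squarefree integers > 1 with 22695 not a perfect square). To show equality we compute the minimal polynomial of γ. From γ = √255 + √89: γ^2 = 255 + 2√(22695) + 89 = 344 + 2√(22695), so γ^2 - 344 = 2√(22695); squaring, (γ^2 - 344)^2 = 4·22695, i.e. γ^4 - 688γ^2 + 118336 - 90780 = 0, i.e. γ^4 - 688γ^2 + 27556 = 0. So γ is a root of x^4 - 688x^2 + 27556. This polynomial is irreducible over Q: it has no rational root (each ±√255 ± √89 is irrational), and any factorization into two quadratics over Q would force √(22695) ∈ Q (pairing opposite roots) or √255, √89 ∈ Q (other pairings), all impossible. Hence [Q(γ):Q] = 4 = [Q(√255, √89):Q], so Q(γ) = Q(√255, √89).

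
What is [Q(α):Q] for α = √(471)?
[Q(α):Q] = 2

[Q(α):Q] equals the degree of the minimal polynomial of α. Here α^2 = 471 and x^2 - 471 is irreducible (d = 471 is squarefree, ≠ 1, hence not a square), so deg(m_α) = 2. Thus [Q(α):Q] = 2.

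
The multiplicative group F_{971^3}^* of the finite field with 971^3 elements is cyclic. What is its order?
|F_{971^3}^*| = 915498610

F_{971^3} has 971^3 = 915498611 elements; its multiplicative group consists of all nonzero elements, so |F_{971^3}^*| = 915498611 - 1 = 915498610. (It is cyclic since any finite subgroup of the multiplicative group of a field is cyclic.)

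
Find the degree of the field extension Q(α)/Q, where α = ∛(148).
[Q(α):Q] = 3

The minimal polynomial of α is x^3 - 148, irreducible over Q since 148 is not a perfect cube (so x^3 - 148 has no rational root). Hence [Q(α):Q] = deg(m_α) = 3.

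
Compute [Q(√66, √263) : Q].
[Q(√66, √263) : Q] = 4

[Q(√66):Q] = 2 (min poly x^2 - 66, irreducible since 66 is squarefree > 1). For the top step, suppose √263 ∈ Q(√66), say √263 = c + d√66 with c, d ∈ Q. Squaring: 263 = c^2 + 66d^2 + 2cd√66. Since √66 ∉ Q this forces 2cd = 0. If d = 0 then √263 = c ∈ Q, contradicting 263 squarefree > 1. If c = 0 then 263 = 66d^2, so 66·263 = (66d)^2 is a perfect square in Q — but 66·263 = 17358 is not a perfect square (since 66 and 263 are distinct squarefree integers). Contradiction. Hence √263 ∉ Q(√66), so x^2 - 263 stays irreducible over Q(√66) and [Q(√66, √263) : Q(√66)] = 2. By the tower law, [Q(√66, √263) : Q] = 2 · 2 = 4.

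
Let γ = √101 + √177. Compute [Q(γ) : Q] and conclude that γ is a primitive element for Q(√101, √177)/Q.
[Q(γ) : Q] = 4 (equivalently, Q(γ) = Q(√101, √177))

Obviously Q(γ) ⊆ Q(√101, √177), and [Q(√101, √177):Q] = 4 (since 101, 177 are distinct squarefree integers > 1 with 17877 not a perfect square). To show equality we compute the minimal polynomial of γ. From γ = √101 + √177: γ^2 = 101 + 2√(17877) + 177 = 278 + 2√(17877), so γ^2 - 278 = 2√(17877); squaring, (γ^2 - 278)^2 = 4·17877, i.e. γ^4 - 556γ^2 + 77284 - 71508 = 0, i.e. γ^4 - 556γ^2 + 5776 = 0. So γ is a root of x^4 - 556x^2 + 5776. This polynomial is irreducible over Q: it has no rational root (each ±√101 ± √177 is irrational), and any factorization into two quadratics over Q would force √(17877) ∈ Q (pairing opposite roots) or √101, √177 ∈ Q (other pairings), all impossible. Hence [Q(γ):Q] = 4 = [Q(√101, √177):Q], so Q(γ) = Q(√101, √177).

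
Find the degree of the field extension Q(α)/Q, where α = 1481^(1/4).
[Q(α):Q] = 4

α is a root of x^4 - 1481. By Eisenstein's criterion at the prime p = 1481 (which divides the constant term 1481 but p^2 = 2193361 does not, since 1481 is squarefree), x^4 - 1481 is irreducible over Q. Hence [Q(α):Q] = 4.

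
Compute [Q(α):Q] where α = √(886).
[Q(α):Q] = 2

[Q(α):Q] equals the degree of the minimal polynomial of α. Here α^2 = 886 and x^2 - 886 is irreducible (d = 886 is squarefree, ≠ 1, hence not a square), so deg(m_α) = 2. Thus [Q(α):Q] = 2.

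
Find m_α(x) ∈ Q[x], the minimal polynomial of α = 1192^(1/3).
m_α(x) = x^3 - 1192

α satisfies α^3 = 1192, so x^3 - 1192 annihilates α. By the rational root test, a rational root p/q (in lowest terms) of x^3 - 1192 would satisfy p^3 = 1192 q^3, forcing q = 1 and p^3 = 1192; but 1192 is not a perfect cube, contradiction. A monic cubic over Q with no rational root is irreducible (any nontrivial factorization would include a linear factor). Hence x^3 - 1192 is the minimal polynomial of α, and in particular [Q(α):Q] = 3.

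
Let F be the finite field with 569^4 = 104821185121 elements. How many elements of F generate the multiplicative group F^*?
There are φ(104821185120) = 26108006400 primitive elements

F_q^* is cyclic of order q - 1 = 104821185120. A cyclic group of order m has exactly φ(m) generators. Here m = 104821185120 = 2^5 · 3 · 5 · 19 · 71 · 161881, so the number of primitive elements is φ(104821185120) = 26108006400.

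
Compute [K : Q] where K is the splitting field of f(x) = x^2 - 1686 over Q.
[K : Q] = 2

f(x) = x^2 - 1686 factors as (x - √1686)(x + √1686). The splitting field is K = Q(√1686). Since 1686 is squarefree and > 1, it is not a perfect square, so x^2 - 1686 is irreducible over Q and [Q(√1686) : Q] = 2. Hence [K : Q] = 2.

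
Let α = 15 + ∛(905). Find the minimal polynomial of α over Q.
m_α(x) = x^3 - 45x^2 + 675x - 4280

Set β = α - 15 = ∛(905), so β^3 = 905. Then (α - 15)^3 - 905 = 0, i.e. α is a root of g(x) = (x - 15)^3 - 905 = x^3 - 45x^2 + 675x - 4280. Since g(x) = h(x - 15) where h(x) = x^3 - 905, and h is irreducible over Q (because 905 is not a perfect cube, so h has no rational root, and a monic cubic with no rational root is irreducible), g is also irreducible (irreducibility is preserved under the substitution x → x - 15). Hence m_α(x) = x^3 - 45x^2 + 675x - 4280.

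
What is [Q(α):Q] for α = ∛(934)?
[Q(α):Q] = 3

The minimal polynomial of α is x^3 - 934, irreducible over Q since 934 is not a perfect cube (so x^3 - 934 has no rational root). Hence [Q(α):Q] = deg(m_α) = 3.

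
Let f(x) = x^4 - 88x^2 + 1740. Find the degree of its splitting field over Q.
[K : Q] = 4

Solving the quadratic in x^2: x^2 = (88 ± √(88^2 - 4·1740))/2 = (88 ± √784)/2 = (88 ± 28)/2, giving x^2 = 30 or x^2 = 58. So f(x) = (x^2 - 30)(x^2 - 58) and the roots of f are ±√30, ±√58. Hence the splitting field is K = Q(√30, √58). Since 30 and 58 are distinct squarefree integers > 1, their product 1740 is not a perfect square, so √58 ∉ Q(√30). By the tower law [K:Q] = [Q(√30,√58):Q(√30)] · [Q(√30):Q] = 2 · 2 = 4.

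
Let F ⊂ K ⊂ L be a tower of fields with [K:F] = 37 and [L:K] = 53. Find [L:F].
[L:F] = 1961

The tower law says that for any tower of field extensions F ⊂ K ⊂ L with finite degrees, [L:F] = [L:K] · [K:F]. Here this gives [L:F] = 53 · 37 = 1961.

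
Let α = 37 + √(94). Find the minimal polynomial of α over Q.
m_α(x) = x^2 - 74x + 1275

From α - 37 = √(94), squaring gives (α - 37)^2 = 94, i.e. α^2 - 74α + 1369 = 94, so α^2 - 74α + 1275 = 0. The discriminant of x^2 - 74x + 1275 is (-74)^2 - 4·(1275) = 5476 - 5100 = 376, and 4·(94) is not a perfect square in Q since 94 is squarefree and ≠ 1. Hence x^2 - 74x + 1275 is irreducible over Q and is the minimal polynomial of α.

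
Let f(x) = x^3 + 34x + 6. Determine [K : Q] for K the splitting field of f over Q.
[K : Q] = 6

By the rational root test, any rational root of the monic integer polynomial f(x) = x^3 + 34x + 6 must be an integer dividing the constant term 6, i.e. one of ±{1, 2, 3, 6}. Evaluating: f(1) = 41, f(-1) = -29, f(2) = 82, f(-2) = -70, f(3) = 135, f(-3) = -123, f(6) = 426, f(-6) = -414; none is 0, so f has no rational root and is therefore irreducible over Q (a cubic with no linear factor over a field is irreducible). For an irreducible cubic, the Galois group is A_3 or S_3 according as the discriminant disc(f) = -4a^3 - 27b^2 = -4·(34)^3 - 27·(6)^2 = -158188 is or is not a square in Q. Here disc(f) = -158188 is not a perfect square in Q, so the Galois group of f over Q is not contained in A_3 and must be all of S_3. The splitting field has degree |S_3| = 6 over Q, so [K : Q] = 6.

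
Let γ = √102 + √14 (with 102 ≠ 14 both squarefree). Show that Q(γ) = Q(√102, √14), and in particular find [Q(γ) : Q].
[Q(γ) : Q] = 4 (equivalently, Q(γ) = Q(√102, √14))

Obviously Q(γ) ⊆ Q(√102, √14), and [Q(√102, √14):Q] = 4 (since 102, 14 are distinct squarefree integers > 1 with 1428 not a perfect square). To show equality we compute the minimal polynomial of γ. From γ = √102 + √14: γ^2 = 102 + 2√(1428) + 14 = 116 + 2√(1428), so γ^2 - 116 = 2√(1428); squaring, (γ^2 - 116)^2 = 4·1428, i.e. γ^4 - 232γ^2 + 13456 - 5712 = 0, i.e. γ^4 - 232γ^2 + 7744 = 0. So γ is a root of x^4 - 232x^2 + 7744. This polynomial is irreducible over Q: it has no rational root (each ±√102 ± √14 is irrational), and any factorization into two quadratics over Q would force √(1428) ∈ Q (pairing opposite roots) or √102, √14 ∈ Q (other pairings), all impossible. Hence [Q(γ):Q] = 4 = [Q(√102, √14):Q], so Q(γ) = Q(√102, √14).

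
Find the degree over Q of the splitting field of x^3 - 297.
[K : Q] = 6

The roots of x^3 - 297 are ∛297, ω∛297, ω^2∛297 where ω = e^(2πi/3) is a primitive cube root of unity, so K = Q(∛297, ω). Now [Q(∛297):Q] = 3 (since 297 is not a perfect cube, x^3 - 297 is irreducible) and [Q(ω):Q] = 2. Both 2 and 3 divide [K:Q], and [K:Q] ≤ 3·2 = 6, so [K:Q] = 6. (Equivalently: Q(∛297) ⊂ R but ω ∉ R, so [K : Q(∛297)] = 2.)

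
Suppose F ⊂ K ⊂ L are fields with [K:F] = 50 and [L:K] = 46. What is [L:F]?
[L:F] = 2300

The tower law says that for any tower of field extensions F ⊂ K ⊂ L with finite degrees, [L:F] = [L:K] · [K:F]. Here this gives [L:F] = 46 · 50 = 2300.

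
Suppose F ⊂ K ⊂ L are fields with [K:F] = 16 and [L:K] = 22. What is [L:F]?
[L:F] = 352

The tower law says that for any tower of field extensions F ⊂ K ⊂ L with finite degrees, [L:F] = [L:K] · [K:F]. Here this gives [L:F] = 22 · 16 = 352.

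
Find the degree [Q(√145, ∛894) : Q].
[Q(√145, ∛894) : Q] = 6

Let L = Q(√145, ∛894). Since Q(√145) ⊂ L and [Q(√145):Q] = 2, the tower law gives 2 | [L:Q]. Likewise Q(∛894) ⊂ L with [Q(∛894):Q] = 3 (because 894 is not a perfect cube), so 3 | [L:Q]. As gcd(2,3) = 1, [L:Q] is divisible by 6. Conversely L is generated over Q by √145 and ∛894, so [L:Q] ≤ 2·3 = 6. Therefore [Q(√145, ∛894) : Q] = 6.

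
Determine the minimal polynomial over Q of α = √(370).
m_α(x) = x^2 - 370

α satisfies α^2 - 370 = 0, so x^2 - 370 annihilates α. Since d = 370 is squarefree and ≠ 1, it is not a perfect square in Q, so x^2 - 370 has no rational root and is therefore irreducible over Q (a degree-2 polynomial over a field is irreducible iff it has no root). Hence m_α(x) = x^2 - 370.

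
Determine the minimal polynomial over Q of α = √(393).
m_α(x) = x^2 - 393

α satisfies α^2 - 393 = 0, so x^2 - 393 annihilates α. Since d = 393 is squarefree and ≠ 1, it is not a perfect square in Q, so x^2 - 393 has no rational root and is therefore irreducible over Q (a degree-2 polynomial over a field is irreducible iff it has no root). Hence m_α(x) = x^2 - 393.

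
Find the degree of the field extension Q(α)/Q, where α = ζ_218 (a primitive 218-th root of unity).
[Q(α):Q] = 108

The minimal polynomial of ζ_218 over Q is the 218-th cyclotomic polynomial Φ_218(x), which is irreducible over Q and has degree φ(218) = 108. Hence [Q(α):Q] = φ(218) = 108.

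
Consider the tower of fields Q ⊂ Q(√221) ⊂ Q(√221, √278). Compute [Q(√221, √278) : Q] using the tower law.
[Q(√221, √278) : Q] = 4

[Q(√221):Q] = 2 (min poly x^2 - 221, irreducible since 221 is squarefree > 1). For the top step, suppose √278 ∈ Q(√221), say √278 = c + d√221 with c, d ∈ Q. Squaring: 278 = c^2 + 221d^2 + 2cd√221. Since √221 ∉ Q this forces 2cd = 0. If d = 0 then √278 = c ∈ Q, contradicting 278 squarefree > 1. If c = 0 then 278 = 221d^2, so 221·278 = (221d)^2 is a perfect square in Q — but 221·278 = 61438 is not a perfect square (since 221 and 278 are distinct squarefree integers). Contradiction. Hence √278 ∉ Q(√221), so x^2 - 278 stays irreducible over Q(√221) and [Q(√221, √278) : Q(√221)] = 2. By the tower law, [Q(√221, √278) : Q] = 2 · 2 = 4.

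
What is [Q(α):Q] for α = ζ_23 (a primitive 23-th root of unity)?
[Q(α):Q] = 22

The minimal polynomial of ζ_23 over Q is the 23-th cyclotomic polynomial Φ_23(x), which is irreducible over Q and has degree φ(23) = 22. Hence [Q(α):Q] = φ(23) = 22.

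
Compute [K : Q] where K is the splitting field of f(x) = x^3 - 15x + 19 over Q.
[K : Q] = 6

By the rational root test, any rational root of the monic integer polynomial f(x) = x^3 - 15x + 19 must be an integer dividing the constant term 19, i.e. one of ±{1, 19}. Evaluating: f(1) = 5, f(-1) = 33, f(19) = 6593, f(-19) = -6555; none is 0, so f has no rational root and is therefore irreducible over Q (a cubic with no linear factor over a field is irreducible). For an irreducible cubic, the Galois group is A_3 or S_3 according as the discriminant disc(f) = -4a^3 - 27b^2 = -4·(-15)^3 - 27·(19)^2 = 3753 is or is not a square in Q. Here disc(f) = 3753 is not a perfect square in Q, so the Galois group of f over Q is not contained in A_3 and must be all of S_3. The splitting field has degree |S_3| = 6 over Q, so [K : Q] = 6.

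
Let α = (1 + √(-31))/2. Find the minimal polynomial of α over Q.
m_α(x) = x^2 - x + 8

From 2α - 1 = √(-31), squaring gives (2α - 1)^2 = -31, i.e. 4α^2 - 4α + 1 = -31, so α^2 - α + (1 + 31)/4 = 0. Since -31 ≡ 1 (mod 4), (1 + 31)/4 = 8 ∈ Z. The polynomial x^2 - x + 8 has discriminant 1 - 4·(8) = -31, which is not a perfect square in Q (d = -31 is squarefree and ≠ 1), so x^2 - x + 8 is irreducible over Q. It is the minimal polynomial of α.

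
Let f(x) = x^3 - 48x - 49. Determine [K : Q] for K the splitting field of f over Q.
[K : Q] = 6

By the rational root test, any rational root of the monic integer polynomial f(x) = x^3 - 48x - 49 must be an integer dividing the constant term -49, i.e. one of ±{1, 7, 49}. Evaluating: f(1) = -96, f(-1) = -2, f(7) = -42, f(-7) = -56, f(49) = 115248, f(-49) = -115346; none is 0, so f has no rational root and is therefore irreducible over Q (a cubic with no linear factor over a field is irreducible). For an irreducible cubic, the Galois group is A_3 or S_3 according as the discriminant disc(f) = -4a^3 - 27b^2 = -4·(-48)^3 - 27·(-49)^2 = 377541 is or is not a square in Q. Here disc(f) = 377541 is not a perfect square in Q, so the Galois group of f over Q is not contained in A_3 and must be all of S_3. The splitting field has degree |S_3| = 6 over Q, so [K : Q] = 6.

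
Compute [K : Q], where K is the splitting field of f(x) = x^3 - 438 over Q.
[K : Q] = 6

The roots of x^3 - 438 are ∛438, ω∛438, ω^2∛438 where ω = e^(2πi/3) is a primitive cube root of unity, so K = Q(∛438, ω). Now [Q(∛438):Q] = 3 (since 438 is not a perfect cube, x^3 - 438 is irreducible) and [Q(ω):Q] = 2. Both 2 and 3 divide [K:Q], and [K:Q] ≤ 3·2 = 6, so [K:Q] = 6. (Equivalently: Q(∛438) ⊂ R but ω ∉ R, so [K : Q(∛438)] = 2.)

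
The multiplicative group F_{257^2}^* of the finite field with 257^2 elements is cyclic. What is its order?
|F_{257^2}^*| = 66048

F_{257^2} has 257^2 = 66049 elements; its multiplicative group consists of all nonzero elements, so |F_{257^2}^*| = 66049 - 1 = 66048. (It is cyclic since any finite subgroup of the multiplicative group of a field is cyclic.)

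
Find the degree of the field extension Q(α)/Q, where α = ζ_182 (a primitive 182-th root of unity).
[Q(α):Q] = 72

The minimal polynomial of ζ_182 over Q is the 182-th cyclotomic polynomial Φ_182(x), which is irreducible over Q and has degree φ(182) = 72. Hence [Q(α):Q] = φ(182) = 72.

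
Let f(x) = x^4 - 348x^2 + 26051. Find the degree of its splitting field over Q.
[K : Q] = 4

Solving the quadratic in x^2: x^2 = (348 ± √(348^2 - 4·26051))/2 = (348 ± √16900)/2 = (348 ± 130)/2, giving x^2 = 109 or x^2 = 239. So f(x) = (x^2 - 109)(x^2 - 239) and the roots of f are ±√109, ±√239. Hence the splitting field is K = Q(√109, √239). Since 109 and 239 are distinct squarefree integers > 1, their product 26051 is not a perfect square, so √239 ∉ Q(√109). By the tower law [K:Q] = [Q(√109,√239):Q(√109)] · [Q(√109):Q] = 2 · 2 = 4.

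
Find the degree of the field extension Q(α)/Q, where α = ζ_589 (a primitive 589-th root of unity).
[Q(α):Q] = 540

The minimal polynomial of ζ_589 over Q is the 589-th cyclotomic polynomial Φ_589(x), which is irreducible over Q and has degree φ(589) = 540. Hence [Q(α):Q] = φ(589) = 540.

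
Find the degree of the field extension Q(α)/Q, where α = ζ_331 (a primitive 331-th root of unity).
[Q(α):Q] = 330

The minimal polynomial of ζ_331 over Q is the 331-th cyclotomic polynomial Φ_331(x), which is irreducible over Q and has degree φ(331) = 330. Hence [Q(α):Q] = φ(331) = 330.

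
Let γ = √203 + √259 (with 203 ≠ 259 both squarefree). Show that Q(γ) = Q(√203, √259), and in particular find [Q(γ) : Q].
[Q(γ) : Q] = 4 (equivalently, Q(γ) = Q(√203, √259))

Obviously Q(γ) ⊆ Q(√203, √259), and [Q(√203, √259):Q] = 4 (since 203, 259 are distinct squarefree integers > 1 with 52577 not a perfect square). To show equality we compute the minimal polynomial of γ. From γ = √203 + √259: γ^2 = 203 + 2√(52577) + 259 = 462 + 2√(52577), so γ^2 - 462 = 2√(52577); squaring, (γ^2 - 462)^2 = 4·52577, i.e. γ^4 - 924γ^2 + 213444 - 210308 = 0, i.e. γ^4 - 924γ^2 + 3136 = 0. So γ is a root of x^4 - 924x^2 + 3136. This polynomial is irreducible over Q: it has no rational root (each ±√203 ± √259 is irrational), and any factorization into two quadratics over Q would force √(52577) ∈ Q (pairing opposite roots) or √203, √259 ∈ Q (other pairings), all impossible. Hence [Q(γ):Q] = 4 = [Q(√203, √259):Q], so Q(γ) = Q(√203, √259).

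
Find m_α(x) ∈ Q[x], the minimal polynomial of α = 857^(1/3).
m_α(x) = x^3 - 857

α satisfies α^3 = 857, so x^3 - 857 annihilates α. By the rational root test, a rational root p/q (in lowest terms) of x^3 - 857 would satisfy p^3 = 857 q^3, forcing q = 1 and p^3 = 857; but 857 is not a perfect cube, contradiction. A monic cubic over Q with no rational root is irreducible (any nontrivial factorization would include a linear factor). Hence x^3 - 857 is the minimal polynomial of α, and in particular [Q(α):Q] = 3.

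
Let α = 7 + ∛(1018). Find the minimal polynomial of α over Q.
m_α(x) = x^3 - 21x^2 + 147x - 1361

Set β = α - 7 = ∛(1018), so β^3 = 1018. Then (α - 7)^3 - 1018 = 0, i.e. α is a root of g(x) = (x - 7)^3 - 1018 = x^3 - 21x^2 + 147x - 1361. Since g(x) = h(x - 7) where h(x) = x^3 - 1018, and h is irreducible over Q (because 1018 is not a perfect cube, so h has no rational root, and a monic cubic with no rational root is irreducible), g is also irreducible (irreducibility is preserved under the substitution x → x - 7). Hence m_α(x) = x^3 - 21x^2 + 147x - 1361.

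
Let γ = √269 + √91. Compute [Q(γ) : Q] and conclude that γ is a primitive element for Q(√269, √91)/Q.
[Q(γ) : Q] = 4 (equivalently, Q(γ) = Q(√269, √91))

Obviously Q(γ) ⊆ Q(√269, √91), and [Q(√269, √91):Q] = 4 (since 269, 91 are distinct squarefree integers > 1 with 24479 not a perfect square). To show equality we compute the minimal polynomial of γ. From γ = √269 + √91: γ^2 = 269 + 2√(24479) + 91 = 360 + 2√(24479), so γ^2 - 360 = 2√(24479); squaring, (γ^2 - 360)^2 = 4·24479, i.e. γ^4 - 720γ^2 + 129600 - 97916 = 0, i.e. γ^4 - 720γ^2 + 31684 = 0. So γ is a root of x^4 - 720x^2 + 31684. This polynomial is irreducible over Q: it has no rational root (each ±√269 ± √91 is irrational), and any factorization into two quadratics over Q would force √(24479) ∈ Q (pairing opposite roots) or √269, √91 ∈ Q (other pairings), all impossible. Hence [Q(γ):Q] = 4 = [Q(√269, √91):Q], so Q(γ) = Q(√269, √91).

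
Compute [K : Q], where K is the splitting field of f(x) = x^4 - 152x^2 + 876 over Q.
[K : Q] = 4

Solving the quadratic in x^2: x^2 = (152 ± √(152^2 - 4·876))/2 = (152 ± √19600)/2 = (152 ± 140)/2, giving x^2 = 146 or x^2 = 6. So f(x) = (x^2 - 146)(x^2 - 6) and the roots of f are ±√146, ±√6. Hence the splitting field is K = Q(√146, √6). Since 146 and 6 are distinct squarefree integers > 1, their product 876 is not a perfect square, so √6 ∉ Q(√146). By the tower law [K:Q] = [Q(√146,√6):Q(√146)] · [Q(√146):Q] = 2 · 2 = 4.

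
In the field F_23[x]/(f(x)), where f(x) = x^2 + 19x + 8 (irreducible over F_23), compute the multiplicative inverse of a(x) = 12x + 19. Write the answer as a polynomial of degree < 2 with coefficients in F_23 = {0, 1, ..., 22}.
a(x)^(-1) ≡ 8x + 9 (mod f(x))

Since f is irreducible over F_23, F_23[x]/(f) is a field and a(x) ≠ 0 has an inverse. Apply the extended Euclidean algorithm to f(x) and a(x) in F_23[x]: f(x) = (2x + 8)·a(x) + (17). The last nonzero remainder is the constant 17 = gcd(f, a) in F_23. Back-substituting through the division chain expresses 17 = s(x)·a(x) + t(x)·f(x) with s(x) ≡ 21x + 15 (mod f), so (21x + 15)·a(x) ≡ 17 (mod f). Multiplying by 17^(-1) ≡ 19 in F_23 gives a(x)^(-1) ≡ 19·(21x + 15) ≡ 8x + 9 (mod f). Check: (12x + 19)·(8x + 9) = 4x^2 + 7x + 10 ≡ 1 (mod x^2 + 19x + 8).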